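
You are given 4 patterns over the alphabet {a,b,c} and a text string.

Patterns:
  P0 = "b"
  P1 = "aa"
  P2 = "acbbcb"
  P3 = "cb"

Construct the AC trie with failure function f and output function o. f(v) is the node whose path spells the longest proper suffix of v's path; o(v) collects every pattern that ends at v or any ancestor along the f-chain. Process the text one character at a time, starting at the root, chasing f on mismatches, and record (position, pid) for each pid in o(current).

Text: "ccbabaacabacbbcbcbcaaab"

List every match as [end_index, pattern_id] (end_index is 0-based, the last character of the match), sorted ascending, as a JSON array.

Build:
Trie (insert patterns):
  n0 'ε': a→2 b→1 c→9
  n1 'b': ·  ←P0
  n2 'a': a→3 c→4
  n3 'aa': ·  ←P1
  n4 'ac': b→5
  n5 'acb': b→6
  n6 'acbb': c→7
  n7 'acbbc': b→8
  n8 'acbbcb': ·  ←P2
  n9 'c': b→10
  n10 'cb': ·  ←P3

BFS fail/out derivation:
  fail(1) 'b': from fail(0)=0 chase 'b': 0 ⇒ 0;  out={0}∪out(0)={0}
  fail(2) 'a': from fail(0)=0 chase 'a': 0 ⇒ 0;  out=∅∪out(0)=∅
  fail(9) 'c': from fail(0)=0 chase 'c': 0 ⇒ 0;  out=∅∪out(0)=∅
  fail(3) 'aa': from fail(2)=0 chase 'a': 0 ⇒ 2;  out={1}∪out(2)={1}
  fail(4) 'ac': from fail(2)=0 chase 'c': 0 ⇒ 9;  out=∅∪out(9)=∅
  fail(10) 'cb': from fail(9)=0 chase 'b': 0 ⇒ 1;  out={3}∪out(1)={0,3}
  fail(5) 'acb': from fail(4)=9 chase 'b': 9 ⇒ 10;  out=∅∪out(10)={0,3}
  fail(6) 'acbb': from fail(5)=10 chase 'b': 10→1→0 ⇒ 1;  out=∅∪out(1)={0}
  fail(7) 'acbbc': from fail(6)=1 chase 'c': 1→0 ⇒ 9;  out=∅∪out(9)=∅
  fail(8) 'acbbcb': from fail(7)=9 chase 'b': 9 ⇒ 10;  out={2}∪out(10)={0,2,3}

Scan:
i=0 'c': node 0→9
i=1 'c': node 9→9 (fail-walked)
i=2 'b': node 9→10  emit P0@[2:2],P3@[1:2]
i=3 'a': node 10→2 (fail-walked)
i=4 'b': node 2→1 (fail-walked)  emit P0@[4:4]
i=5 'a': node 1→2 (fail-walked)
i=6 'a': node 2→3  emit P1@[5:6]
i=7 'c': node 3→4 (fail-walked)
i=8 'a': node 4→2 (fail-walked)
i=9 'b': node 2→1 (fail-walked)  emit P0@[9:9]
i=10 'a': node 1→2 (fail-walked)
i=11 'c': node 2→4
i=12 'b': node 4→5  emit P0@[12:12],P3@[11:12]
i=13 'b': node 5→6  emit P0@[13:13]
i=14 'c': node 6→7
i=15 'b': node 7→8  emit P0@[15:15],P2@[10:15],P3@[14:15]
i=16 'c': node 8→9 (fail-walked)
i=17 'b': node 9→10  emit P0@[17:17],P3@[16:17]
i=18 'c': node 10→9 (fail-walked)
i=19 'a': node 9→2 (fail-walked)
i=20 'a': node 2→3  emit P1@[19:20]
i=21 'a': node 3→3 (fail-walked)  emit P1@[20:21]
i=22 'b': node 3→1 (fail-walked)  emit P0@[22:22]

All matches (sorted): [[2,0],[2,3],[4,0],[6,1],[9,0],[12,0],[12,3],[13,0],[15,0],[15,2],[15,3],[17,0],[17,3],[20,1],[21,1],[22,0]]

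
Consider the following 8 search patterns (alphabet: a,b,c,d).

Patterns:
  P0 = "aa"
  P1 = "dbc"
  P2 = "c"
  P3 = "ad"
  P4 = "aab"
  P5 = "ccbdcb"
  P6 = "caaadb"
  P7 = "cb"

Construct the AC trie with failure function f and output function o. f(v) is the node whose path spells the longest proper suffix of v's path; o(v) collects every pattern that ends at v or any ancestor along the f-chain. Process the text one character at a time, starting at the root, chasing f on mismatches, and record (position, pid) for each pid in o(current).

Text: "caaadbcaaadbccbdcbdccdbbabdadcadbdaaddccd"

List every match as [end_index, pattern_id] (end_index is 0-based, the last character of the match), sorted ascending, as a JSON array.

Construct AC machine:
Trie nodes:
  0='ε' goto a→1 c→6 d→3
  1='a' goto a→2 d→7
  2='aa' goto b→8  [P0 ends]
  3='d' goto b→4
  4='db' goto c→5
  5='dbc' goto ·  [P1 ends]
  6='c' goto a→14 b→19 c→9  [P2 ends]
  7='ad' goto ·  [P3 ends]
  8='aab' goto ·  [P4 ends]
  9='cc' goto b→10
  10='ccb' goto d→11
  11='ccbd' goto c→12
  12='ccbdc' goto b→13
  13='ccbdcb' goto ·  [P5 ends]
  14='ca' goto a→15
  15='caa' goto a→16
  16='caaa' goto d→17
  17='caaad' goto b→18
  18='caaadb' goto ·  [P6 ends]
  19='cb' goto ·  [P7 ends]

Failure links (BFS by depth):
  fail(1) 'a': from fail(0)=0 chase 'a': 0 ⇒ 0;  out=∅∪out(0)=∅
  fail(3) 'd': from fail(0)=0 chase 'd': 0 ⇒ 0;  out=∅∪out(0)=∅
  fail(6) 'c': from fail(0)=0 chase 'c': 0 ⇒ 0;  out={2}∪out(0)={2}
  fail(2) 'aa': from fail(1)=0 chase 'a': 0 ⇒ 1;  out={0}∪out(1)={0}
  fail(4) 'db': from fail(3)=0 chase 'b': 0 ⇒ 0;  out=∅∪out(0)=∅
  fail(7) 'ad': from fail(1)=0 chase 'd': 0 ⇒ 3;  out={3}∪out(3)={3}
  fail(9) 'cc': from fail(6)=0 chase 'c': 0 ⇒ 6;  out=∅∪out(6)={2}
  fail(14) 'ca': from fail(6)=0 chase 'a': 0 ⇒ 1;  out=∅∪out(1)=∅
  fail(19) 'cb': from fail(6)=0 chase 'b': 0 ⇒ 0;  out={7}∪out(0)={7}
  fail(5) 'dbc': from fail(4)=0 chase 'c': 0 ⇒ 6;  out={1}∪out(6)={1,2}
  fail(8) 'aab': from fail(2)=1 chase 'b': 1→0 ⇒ 0;  out={4}∪out(0)={4}
  fail(10) 'ccb': from fail(9)=6 chase 'b': 6 ⇒ 19;  out=∅∪out(19)={7}
  fail(15) 'caa': from fail(14)=1 chase 'a': 1 ⇒ 2;  out=∅∪out(2)={0}
  fail(11) 'ccbd': from fail(10)=19 chase 'd': 19→0 ⇒ 3;  out=∅∪out(3)=∅
  fail(16) 'caaa': from fail(15)=2 chase 'a': 2→1 ⇒ 2;  out=∅∪out(2)={0}
  fail(12) 'ccbdc': from fail(11)=3 chase 'c': 3→0 ⇒ 6;  out=∅∪out(6)={2}
  fail(17) 'caaad': from fail(16)=2 chase 'd': 2→1 ⇒ 7;  out=∅∪out(7)={3}
  fail(13) 'ccbdcb': from fail(12)=6 chase 'b': 6 ⇒ 19;  out={5}∪out(19)={5,7}
  fail(18) 'caaadb': from fail(17)=7 chase 'b': 7→3 ⇒ 4;  out={6}∪out(4)={6}

Scan:
[0] read 'c'  n0⇒n6  ** P2@[0:0]
[1] read 'a'  n6⇒n14
[2] read 'a'  n14⇒n15  ** P0@[1:2]
[3] read 'a'  n15⇒n16  ** P0@[2:3]
[4] read 'd'  n16⇒n17  ** P3@[3:4]
[5] read 'b'  n17⇒n18  ** P6@[0:5]
[6] read 'c'  n18⇒n5 ·f  ** P1@[4:6],P2@[6:6]
[7] read 'a'  n5⇒n14 ·f
[8] read 'a'  n14⇒n15  ** P0@[7:8]
[9] read 'a'  n15⇒n16  ** P0@[8:9]
[10] read 'd'  n16⇒n17  ** P3@[9:10]
[11] read 'b'  n17⇒n18  ** P6@[6:11]
[12] read 'c'  n18⇒n5 ·f  ** P1@[10:12],P2@[12:12]
[13] read 'c'  n5⇒n9 ·f  ** P2@[13:13]
[14] read 'b'  n9⇒n10  ** P7@[13:14]
[15] read 'd'  n10⇒n11
[16] read 'c'  n11⇒n12  ** P2@[16:16]
[17] read 'b'  n12⇒n13  ** P5@[12:17],P7@[16:17]
[18] read 'd'  n13⇒n3 ·f
[19] read 'c'  n3⇒n6 ·f  ** P2@[19:19]
[20] read 'c'  n6⇒n9  ** P2@[20:20]
[21] read 'd'  n9⇒n3 ·f
[22] read 'b'  n3⇒n4
[23] read 'b'  n4⇒n0 ·f
[24] read 'a'  n0⇒n1
[25] read 'b'  n1⇒n0 ·f
[26] read 'd'  n0⇒n3
[27] read 'a'  n3⇒n1 ·f
[28] read 'd'  n1⇒n7  ** P3@[27:28]
[29] read 'c'  n7⇒n6 ·f  ** P2@[29:29]
[30] read 'a'  n6⇒n14
[31] read 'd'  n14⇒n7 ·f  ** P3@[30:31]
[32] read 'b'  n7⇒n4 ·f
[33] read 'd'  n4⇒n3 ·f
[34] read 'a'  n3⇒n1 ·f
[35] read 'a'  n1⇒n2  ** P0@[34:35]
[36] read 'd'  n2⇒n7 ·f  ** P3@[35:36]
[37] read 'd'  n7⇒n3 ·f
[38] read 'c'  n3⇒n6 ·f  ** P2@[38:38]
[39] read 'c'  n6⇒n9  ** P2@[39:39]
[40] read 'd'  n9⇒n3 ·f

Matches: [[0,2],[2,0],[3,0],[4,3],[5,6],[6,1],[6,2],[8,0],[9,0],[10,3],[11,6],[12,1],[12,2],[13,2],[14,7],[16,2],[17,5],[17,7],[19,2],[20,2],[28,3],[29,2],[31,3],[35,0],[36,3],[38,2],[39,2]]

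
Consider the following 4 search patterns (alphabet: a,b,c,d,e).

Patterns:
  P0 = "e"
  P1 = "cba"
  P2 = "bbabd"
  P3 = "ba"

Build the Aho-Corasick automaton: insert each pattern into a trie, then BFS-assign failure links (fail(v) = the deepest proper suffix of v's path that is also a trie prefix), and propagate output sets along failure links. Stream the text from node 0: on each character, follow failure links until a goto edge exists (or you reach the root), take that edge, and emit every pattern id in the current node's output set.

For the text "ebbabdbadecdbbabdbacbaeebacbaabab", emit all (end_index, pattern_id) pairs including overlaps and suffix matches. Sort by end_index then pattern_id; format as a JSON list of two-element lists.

Build automaton:
Trie (insert patterns):
  0='ε' goto b→5 c→2 e→1
  1='e' goto ·  [P0 ends]
  2='c' goto b→3
  3='cb' goto a→4
  4='cba' goto ·  [P1 ends]
  5='b' goto a→10 b→6
  6='bb' goto a→7
  7='bba' goto b→8
  8='bbab' goto d→9
  9='bbabd' goto ·  [P2 ends]
  10='ba' goto ·  [P3 ends]

BFS fail/out derivation:
  n1('e'): parent n0 fail=0; on 'e' 0 → fail=0;  out {0}∪∅={0}
  n2('c'): parent n0 fail=0; on 'c' 0 → fail=0;  out ∅∪∅=∅
  n5('b'): parent n0 fail=0; on 'b' 0 → fail=0;  out ∅∪∅=∅
  n3('cb'): parent n2 fail=0; on 'b' 0 → fail=5;  out ∅∪∅=∅
  n6('bb'): parent n5 fail=0; on 'b' 0 → fail=5;  out ∅∪∅=∅
  n10('ba'): parent n5 fail=0; on 'a' 0 → fail=0;  out {3}∪∅={3}
  n4('cba'): parent n3 fail=5; on 'a' 5 → fail=10;  out {1}∪{3}={1,3}
  n7('bba'): parent n6 fail=5; on 'a' 5 → fail=10;  out ∅∪{3}={3}
  n8('bbab'): parent n7 fail=10; on 'b' 10→0 → fail=5;  out ∅∪∅=∅
  n9('bbabd'): parent n8 fail=5; on 'd' 5→0 → fail=0;  out {2}∪∅={2}

Scan:
pos 0 'e': at 1  → match P0@[0:0]
pos 1 'b': at 5 (via fail)
pos 2 'b': at 6
pos 3 'a': at 7  → match P3@[2:3]
pos 4 'b': at 8
pos 5 'd': at 9  → match P2@[1:5]
pos 6 'b': at 5 (via fail)
pos 7 'a': at 10  → match P3@[6:7]
pos 8 'd': at 0 (via fail)
pos 9 'e': at 1  → match P0@[9:9]
pos 10 'c': at 2 (via fail)
pos 11 'd': at 0 (via fail)
pos 12 'b': at 5
pos 13 'b': at 6
pos 14 'a': at 7  → match P3@[13:14]
pos 15 'b': at 8
pos 16 'd': at 9  → match P2@[12:16]
pos 17 'b': at 5 (via fail)
pos 18 'a': at 10  → match P3@[17:18]
pos 19 'c': at 2 (via fail)
pos 20 'b': at 3
pos 21 'a': at 4  → match P1@[19:21],P3@[20:21]
pos 22 'e': at 1 (via fail)  → match P0@[22:22]
pos 23 'e': at 1 (via fail)  → match P0@[23:23]
pos 24 'b': at 5 (via fail)
pos 25 'a': at 10  → match P3@[24:25]
pos 26 'c': at 2 (via fail)
pos 27 'b': at 3
pos 28 'a': at 4  → match P1@[26:28],P3@[27:28]
pos 29 'a': at 0 (via fail)
pos 30 'b': at 5
pos 31 'a': at 10  → match P3@[30:31]
pos 32 'b': at 5 (via fail)

Result: [[0,0],[3,3],[5,2],[7,3],[9,0],[14,3],[16,2],[18,3],[21,1],[21,3],[22,0],[23,0],[25,3],[28,1],[28,3],[31,3]]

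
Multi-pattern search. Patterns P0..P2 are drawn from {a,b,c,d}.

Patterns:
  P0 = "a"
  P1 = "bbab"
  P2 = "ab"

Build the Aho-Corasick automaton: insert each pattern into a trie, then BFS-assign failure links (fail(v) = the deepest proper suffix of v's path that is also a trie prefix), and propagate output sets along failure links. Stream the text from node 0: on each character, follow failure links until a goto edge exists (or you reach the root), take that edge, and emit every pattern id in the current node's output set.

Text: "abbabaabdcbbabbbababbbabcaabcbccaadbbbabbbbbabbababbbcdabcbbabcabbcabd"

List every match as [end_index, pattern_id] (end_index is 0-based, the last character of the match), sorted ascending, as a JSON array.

Build:
Trie nodes:
  n0 'ε': a→1 b→2
  n1 'a': b→6  [P0 ends]
  n2 'b': b→3
  n3 'bb': a→4
  n4 'bba': b→5
  n5 'bbab': ·  [P1 ends]
  n6 'ab': ·  [P2 ends]

BFS fail/out derivation:
  fail(1) 'a': from fail(0)=0 chase 'a': 0 ⇒ 0;  out={0}∪out(0)={0}
  fail(2) 'b': from fail(0)=0 chase 'b': 0 ⇒ 0;  out=∅∪out(0)=∅
  fail(3) 'bb': from fail(2)=0 chase 'b': 0 ⇒ 2;  out=∅∪out(2)=∅
  fail(6) 'ab': from fail(1)=0 chase 'b': 0 ⇒ 2;  out={2}∪out(2)={2}
  fail(4) 'bba': from fail(3)=2 chase 'a': 2→0 ⇒ 1;  out=∅∪out(1)={0}
  fail(5) 'bbab': from fail(4)=1 chase 'b': 1 ⇒ 6;  out={1}∪out(6)={1,2}

Scan:
pos 0 'a': at 1  emit P0@[0:0]
pos 1 'b': at 6  emit P2@[0:1]
pos 2 'b': at 3 ·f
pos 3 'a': at 4  emit P0@[3:3]
pos 4 'b': at 5  emit P1@[1:4],P2@[3:4]
pos 5 'a': at 1 ·f  emit P0@[5:5]
pos 6 'a': at 1 ·f  emit P0@[6:6]
pos 7 'b': at 6  emit P2@[6:7]
pos 8 'd': at 0 ·f
pos 9 'c': at 0
pos 10 'b': at 2
pos 11 'b': at 3
pos 12 'a': at 4  emit P0@[12:12]
pos 13 'b': at 5  emit P1@[10:13],P2@[12:13]
pos 14 'b': at 3 ·f
pos 15 'b': at 3 ·f
pos 16 'a': at 4  emit P0@[16:16]
pos 17 'b': at 5  emit P1@[14:17],P2@[16:17]
pos 18 'a': at 1 ·f  emit P0@[18:18]
pos 19 'b': at 6  emit P2@[18:19]
pos 20 'b': at 3 ·f
pos 21 'b': at 3 ·f
pos 22 'a': at 4  emit P0@[22:22]
pos 23 'b': at 5  emit P1@[20:23],P2@[22:23]
pos 24 'c': at 0 ·f
pos 25 'a': at 1  emit P0@[25:25]
pos 26 'a': at 1 ·f  emit P0@[26:26]
pos 27 'b': at 6  emit P2@[26:27]
pos 28 'c': at 0 ·f
pos 29 'b': at 2
pos 30 'c': at 0 ·f
pos 31 'c': at 0
pos 32 'a': at 1  emit P0@[32:32]
pos 33 'a': at 1 ·f  emit P0@[33:33]
pos 34 'd': at 0 ·f
pos 35 'b': at 2
pos 36 'b': at 3
pos 37 'b': at 3 ·f
pos 38 'a': at 4  emit P0@[38:38]
pos 39 'b': at 5  emit P1@[36:39],P2@[38:39]
pos 40 'b': at 3 ·f
pos 41 'b': at 3 ·f
pos 42 'b': at 3 ·f
pos 43 'b': at 3 ·f
pos 44 'a': at 4  emit P0@[44:44]
pos 45 'b': at 5  emit P1@[42:45],P2@[44:45]
pos 46 'b': at 3 ·f
pos 47 'a': at 4  emit P0@[47:47]
pos 48 'b': at 5  emit P1@[45:48],P2@[47:48]
pos 49 'a': at 1 ·f  emit P0@[49:49]
pos 50 'b': at 6  emit P2@[49:50]
pos 51 'b': at 3 ·f
pos 52 'b': at 3 ·f
pos 53 'c': at 0 ·f
pos 54 'd': at 0
pos 55 'a': at 1  emit P0@[55:55]
pos 56 'b': at 6  emit P2@[55:56]
pos 57 'c': at 0 ·f
pos 58 'b': at 2
pos 59 'b': at 3
pos 60 'a': at 4  emit P0@[60:60]
pos 61 'b': at 5  emit P1@[58:61],P2@[60:61]
pos 62 'c': at 0 ·f
pos 63 'a': at 1  emit P0@[63:63]
pos 64 'b': at 6  emit P2@[63:64]
pos 65 'b': at 3 ·f
pos 66 'c': at 0 ·f
pos 67 'a': at 1  emit P0@[67:67]
pos 68 'b': at 6  emit P2@[67:68]
pos 69 'd': at 0 ·f

All matches (sorted): [[0,0],[1,2],[3,0],[4,1],[4,2],[5,0],[6,0],[7,2],[12,0],[13,1],[13,2],[16,0],[17,1],[17,2],[18,0],[19,2],[22,0],[23,1],[23,2],[25,0],[26,0],[27,2],[32,0],[33,0],[38,0],[39,1],[39,2],[44,0],[45,1],[45,2],[47,0],[48,1],[48,2],[49,0],[50,2],[55,0],[56,2],[60,0],[61,1],[61,2],[63,0],[64,2],[67,0],[68,2]]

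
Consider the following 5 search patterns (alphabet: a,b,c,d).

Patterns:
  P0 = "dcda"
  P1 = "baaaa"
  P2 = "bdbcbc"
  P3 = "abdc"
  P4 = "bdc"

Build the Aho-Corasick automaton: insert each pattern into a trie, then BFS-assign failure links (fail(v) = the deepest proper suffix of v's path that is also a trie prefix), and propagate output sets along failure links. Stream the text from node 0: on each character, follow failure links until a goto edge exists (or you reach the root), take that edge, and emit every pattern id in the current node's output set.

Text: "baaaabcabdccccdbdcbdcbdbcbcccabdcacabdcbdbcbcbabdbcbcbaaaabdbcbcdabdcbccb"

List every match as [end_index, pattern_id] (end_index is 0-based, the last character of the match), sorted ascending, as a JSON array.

Build automaton:
Trie (insert patterns):
  n0 'ε': a→15 b→5 d→1
  n1 'd': c→2
  n2 'dc': d→3
  n3 'dcd': a→4
  n4 'dcda': ·  [P0 ends]
  n5 'b': a→6 d→10
  n6 'ba': a→7
  n7 'baa': a→8
  n8 'baaa': a→9
  n9 'baaaa': ·  [P1 ends]
  n10 'bd': b→11 c→19
  n11 'bdb': c→12
  n12 'bdbc': b→13
  n13 'bdbcb': c→14
  n14 'bdbcbc': ·  [P2 ends]
  n15 'a': b→16
  n16 'ab': d→17
  n17 'abd': c→18
  n18 'abdc': ·  [P3 ends]
  n19 'bdc': ·  [P4 ends]

Failure links (BFS by depth):
  fail(1) 'd': from fail(0)=0 chase 'd': 0 ⇒ 0;  out=∅∪out(0)=∅
  fail(5) 'b': from fail(0)=0 chase 'b': 0 ⇒ 0;  out=∅∪out(0)=∅
  fail(15) 'a': from fail(0)=0 chase 'a': 0 ⇒ 0;  out=∅∪out(0)=∅
  fail(2) 'dc': from fail(1)=0 chase 'c': 0 ⇒ 0;  out=∅∪out(0)=∅
  fail(6) 'ba': from fail(5)=0 chase 'a': 0 ⇒ 15;  out=∅∪out(15)=∅
  fail(10) 'bd': from fail(5)=0 chase 'd': 0 ⇒ 1;  out=∅∪out(1)=∅
  fail(16) 'ab': from fail(15)=0 chase 'b': 0 ⇒ 5;  out=∅∪out(5)=∅
  fail(3) 'dcd': from fail(2)=0 chase 'd': 0 ⇒ 1;  out=∅∪out(1)=∅
  fail(7) 'baa': from fail(6)=15 chase 'a': 15→0 ⇒ 15;  out=∅∪out(15)=∅
  fail(11) 'bdb': from fail(10)=1 chase 'b': 1→0 ⇒ 5;  out=∅∪out(5)=∅
  fail(17) 'abd': from fail(16)=5 chase 'd': 5 ⇒ 10;  out=∅∪out(10)=∅
  fail(19) 'bdc': from fail(10)=1 chase 'c': 1 ⇒ 2;  out={4}∪out(2)={4}
  fail(4) 'dcda': from fail(3)=1 chase 'a': 1→0 ⇒ 15;  out={0}∪out(15)={0}
  fail(8) 'baaa': from fail(7)=15 chase 'a': 15→0 ⇒ 15;  out=∅∪out(15)=∅
  fail(12) 'bdbc': from fail(11)=5 chase 'c': 5→0 ⇒ 0;  out=∅∪out(0)=∅
  fail(18) 'abdc': from fail(17)=10 chase 'c': 10 ⇒ 19;  out={3}∪out(19)={3,4}
  fail(9) 'baaaa': from fail(8)=15 chase 'a': 15→0 ⇒ 15;  out={1}∪out(15)={1}
  fail(13) 'bdbcb': from fail(12)=0 chase 'b': 0 ⇒ 5;  out=∅∪out(5)=∅
  fail(14) 'bdbcbc': from fail(13)=5 chase 'c': 5→0 ⇒ 0;  out={2}∪out(0)={2}

Run:
[0] read 'b'  n0⇒n5
[1] read 'a'  n5⇒n6
[2] read 'a'  n6⇒n7
[3] read 'a'  n7⇒n8
[4] read 'a'  n8⇒n9  ** P1@[0:4]
[5] read 'b'  n9⇒n16 (fail-walked)
[6] read 'c'  n16⇒n0 (fail-walked)
[7] read 'a'  n0⇒n15
[8] read 'b'  n15⇒n16
[9] read 'd'  n16⇒n17
[10] read 'c'  n17⇒n18  ** P3@[7:10],P4@[8:10]
[11] read 'c'  n18⇒n0 (fail-walked)
[12] read 'c'  n0⇒n0
[13] read 'c'  n0⇒n0
[14] read 'd'  n0⇒n1
[15] read 'b'  n1⇒n5 (fail-walked)
[16] read 'd'  n5⇒n10
[17] read 'c'  n10⇒n19  ** P4@[15:17]
[18] read 'b'  n19⇒n5 (fail-walked)
[19] read 'd'  n5⇒n10
[20] read 'c'  n10⇒n19  ** P4@[18:20]
[21] read 'b'  n19⇒n5 (fail-walked)
[22] read 'd'  n5⇒n10
[23] read 'b'  n10⇒n11
[24] read 'c'  n11⇒n12
[25] read 'b'  n12⇒n13
[26] read 'c'  n13⇒n14  ** P2@[21:26]
[27] read 'c'  n14⇒n0 (fail-walked)
[28] read 'c'  n0⇒n0
[29] read 'a'  n0⇒n15
[30] read 'b'  n15⇒n16
[31] read 'd'  n16⇒n17
[32] read 'c'  n17⇒n18  ** P3@[29:32],P4@[30:32]
[33] read 'a'  n18⇒n15 (fail-walked)
[34] read 'c'  n15⇒n0 (fail-walked)
[35] read 'a'  n0⇒n15
[36] read 'b'  n15⇒n16
[37] read 'd'  n16⇒n17
[38] read 'c'  n17⇒n18  ** P3@[35:38],P4@[36:38]
[39] read 'b'  n18⇒n5 (fail-walked)
[40] read 'd'  n5⇒n10
[41] read 'b'  n10⇒n11
[42] read 'c'  n11⇒n12
[43] read 'b'  n12⇒n13
[44] read 'c'  n13⇒n14  ** P2@[39:44]
[45] read 'b'  n14⇒n5 (fail-walked)
[46] read 'a'  n5⇒n6
[47] read 'b'  n6⇒n16 (fail-walked)
[48] read 'd'  n16⇒n17
[49] read 'b'  n17⇒n11 (fail-walked)
[50] read 'c'  n11⇒n12
[51] read 'b'  n12⇒n13
[52] read 'c'  n13⇒n14  ** P2@[47:52]
[53] read 'b'  n14⇒n5 (fail-walked)
[54] read 'a'  n5⇒n6
[55] read 'a'  n6⇒n7
[56] read 'a'  n7⇒n8
[57] read 'a'  n8⇒n9  ** P1@[53:57]
[58] read 'b'  n9⇒n16 (fail-walked)
[59] read 'd'  n16⇒n17
[60] read 'b'  n17⇒n11 (fail-walked)
[61] read 'c'  n11⇒n12
[62] read 'b'  n12⇒n13
[63] read 'c'  n13⇒n14  ** P2@[58:63]
[64] read 'd'  n14⇒n1 (fail-walked)
[65] read 'a'  n1⇒n15 (fail-walked)
[66] read 'b'  n15⇒n16
[67] read 'd'  n16⇒n17
[68] read 'c'  n17⇒n18  ** P3@[65:68],P4@[66:68]
[69] read 'b'  n18⇒n5 (fail-walked)
[70] read 'c'  n5⇒n0 (fail-walked)
[71] read 'c'  n0⇒n0
[72] read 'b'  n0⇒n5

Result: [[4,1],[10,3],[10,4],[17,4],[20,4],[26,2],[32,3],[32,4],[38,3],[38,4],[44,2],[52,2],[57,1],[63,2],[68,3],[68,4]]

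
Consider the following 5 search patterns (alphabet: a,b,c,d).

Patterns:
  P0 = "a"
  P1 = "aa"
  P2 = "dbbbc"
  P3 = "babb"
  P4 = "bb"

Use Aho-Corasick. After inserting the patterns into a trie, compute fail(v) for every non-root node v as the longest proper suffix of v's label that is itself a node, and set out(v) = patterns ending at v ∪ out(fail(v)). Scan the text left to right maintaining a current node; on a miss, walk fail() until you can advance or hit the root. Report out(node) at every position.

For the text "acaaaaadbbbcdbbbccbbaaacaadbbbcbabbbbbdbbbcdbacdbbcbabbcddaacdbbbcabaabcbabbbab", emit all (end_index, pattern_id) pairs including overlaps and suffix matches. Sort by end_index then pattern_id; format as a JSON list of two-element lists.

Build:
Trie (insert patterns):
  n0 'ε': a→1 b→8 d→3
  n1 'a': a→2  ←P0
  n2 'aa': ·  ←P1
  n3 'd': b→4
  n4 'db': b→5
  n5 'dbb': b→6
  n6 'dbbb': c→7
  n7 'dbbbc': ·  ←P2
  n8 'b': a→9 b→12
  n9 'ba': b→10
  n10 'bab': b→11
  n11 'babb': ·  ←P3
  n12 'bb': ·  ←P4

Failure links (BFS by depth):
  fail(1) 'a': from fail(0)=0 chase 'a': 0 ⇒ 0;  out={0}∪out(0)={0}
  fail(3) 'd': from fail(0)=0 chase 'd': 0 ⇒ 0;  out=∅∪out(0)=∅
  fail(8) 'b': from fail(0)=0 chase 'b': 0 ⇒ 0;  out=∅∪out(0)=∅
  fail(2) 'aa': from fail(1)=0 chase 'a': 0 ⇒ 1;  out={1}∪out(1)={0,1}
  fail(4) 'db': from fail(3)=0 chase 'b': 0 ⇒ 8;  out=∅∪out(8)=∅
  fail(9) 'ba': from fail(8)=0 chase 'a': 0 ⇒ 1;  out=∅∪out(1)={0}
  fail(12) 'bb': from fail(8)=0 chase 'b': 0 ⇒ 8;  out={4}∪out(8)={4}
  fail(5) 'dbb': from fail(4)=8 chase 'b': 8 ⇒ 12;  out=∅∪out(12)={4}
  fail(10) 'bab': from fail(9)=1 chase 'b': 1→0 ⇒ 8;  out=∅∪out(8)=∅
  fail(6) 'dbbb': from fail(5)=12 chase 'b': 12→8 ⇒ 12;  out=∅∪out(12)={4}
  fail(11) 'babb': from fail(10)=8 chase 'b': 8 ⇒ 12;  out={3}∪out(12)={3,4}
  fail(7) 'dbbbc': from fail(6)=12 chase 'c': 12→8→0 ⇒ 0;  out={2}∪out(0)={2}

Scan:
pos 0 'a': at 1  → match P0@[0:0]
pos 1 'c': at 0 (fail-walked)
pos 2 'a': at 1  → match P0@[2:2]
pos 3 'a': at 2  → match P0@[3:3],P1@[2:3]
pos 4 'a': at 2 (fail-walked)  → match P0@[4:4],P1@[3:4]
pos 5 'a': at 2 (fail-walked)  → match P0@[5:5],P1@[4:5]
pos 6 'a': at 2 (fail-walked)  → match P0@[6:6],P1@[5:6]
pos 7 'd': at 3 (fail-walked)
pos 8 'b': at 4
pos 9 'b': at 5  → match P4@[8:9]
pos 10 'b': at 6  → match P4@[9:10]
pos 11 'c': at 7  → match P2@[7:11]
pos 12 'd': at 3 (fail-walked)
pos 13 'b': at 4
pos 14 'b': at 5  → match P4@[13:14]
pos 15 'b': at 6  → match P4@[14:15]
pos 16 'c': at 7  → match P2@[12:16]
pos 17 'c': at 0 (fail-walked)
pos 18 'b': at 8
pos 19 'b': at 12  → match P4@[18:19]
pos 20 'a': at 9 (fail-walked)  → match P0@[20:20]
pos 21 'a': at 2 (fail-walked)  → match P0@[21:21],P1@[20:21]
pos 22 'a': at 2 (fail-walked)  → match P0@[22:22],P1@[21:22]
pos 23 'c': at 0 (fail-walked)
pos 24 'a': at 1  → match P0@[24:24]
pos 25 'a': at 2  → match P0@[25:25],P1@[24:25]
pos 26 'd': at 3 (fail-walked)
pos 27 'b': at 4
pos 28 'b': at 5  → match P4@[27:28]
pos 29 'b': at 6  → match P4@[28:29]
pos 30 'c': at 7  → match P2@[26:30]
pos 31 'b': at 8 (fail-walked)
pos 32 'a': at 9  → match P0@[32:32]
pos 33 'b': at 10
pos 34 'b': at 11  → match P3@[31:34],P4@[33:34]
pos 35 'b': at 12 (fail-walked)  → match P4@[34:35]
pos 36 'b': at 12 (fail-walked)  → match P4@[35:36]
pos 37 'b': at 12 (fail-walked)  → match P4@[36:37]
pos 38 'd': at 3 (fail-walked)
pos 39 'b': at 4
pos 40 'b': at 5  → match P4@[39:40]
pos 41 'b': at 6  → match P4@[40:41]
pos 42 'c': at 7  → match P2@[38:42]
pos 43 'd': at 3 (fail-walked)
pos 44 'b': at 4
pos 45 'a': at 9 (fail-walked)  → match P0@[45:45]
pos 46 'c': at 0 (fail-walked)
pos 47 'd': at 3
pos 48 'b': at 4
pos 49 'b': at 5  → match P4@[48:49]
pos 50 'c': at 0 (fail-walked)
pos 51 'b': at 8
pos 52 'a': at 9  → match P0@[52:52]
pos 53 'b': at 10
pos 54 'b': at 11  → match P3@[51:54],P4@[53:54]
pos 55 'c': at 0 (fail-walked)
pos 56 'd': at 3
pos 57 'd': at 3 (fail-walked)
pos 58 'a': at 1 (fail-walked)  → match P0@[58:58]
pos 59 'a': at 2  → match P0@[59:59],P1@[58:59]
pos 60 'c': at 0 (fail-walked)
pos 61 'd': at 3
pos 62 'b': at 4
pos 63 'b': at 5  → match P4@[62:63]
pos 64 'b': at 6  → match P4@[63:64]
pos 65 'c': at 7  → match P2@[61:65]
pos 66 'a': at 1 (fail-walked)  → match P0@[66:66]
pos 67 'b': at 8 (fail-walked)
pos 68 'a': at 9  → match P0@[68:68]
pos 69 'a': at 2 (fail-walked)  → match P0@[69:69],P1@[68:69]
pos 70 'b': at 8 (fail-walked)
pos 71 'c': at 0 (fail-walked)
pos 72 'b': at 8
pos 73 'a': at 9  → match P0@[73:73]
pos 74 'b': at 10
pos 75 'b': at 11  → match P3@[72:75],P4@[74:75]
pos 76 'b': at 12 (fail-walked)  → match P4@[75:76]
pos 77 'a': at 9 (fail-walked)  → match P0@[77:77]
pos 78 'b': at 10

Result: [[0,0],[2,0],[3,0],[3,1],[4,0],[4,1],[5,0],[5,1],[6,0],[6,1],[9,4],[10,4],[11,2],[14,4],[15,4],[16,2],[19,4],[20,0],[21,0],[21,1],[22,0],[22,1],[24,0],[25,0],[25,1],[28,4],[29,4],[30,2],[32,0],[34,3],[34,4],[35,4],[36,4],[37,4],[40,4],[41,4],[42,2],[45,0],[49,4],[52,0],[54,3],[54,4],[58,0],[59,0],[59,1],[63,4],[64,4],[65,2],[66,0],[68,0],[69,0],[69,1],[73,0],[75,3],[75,4],[76,4],[77,0]]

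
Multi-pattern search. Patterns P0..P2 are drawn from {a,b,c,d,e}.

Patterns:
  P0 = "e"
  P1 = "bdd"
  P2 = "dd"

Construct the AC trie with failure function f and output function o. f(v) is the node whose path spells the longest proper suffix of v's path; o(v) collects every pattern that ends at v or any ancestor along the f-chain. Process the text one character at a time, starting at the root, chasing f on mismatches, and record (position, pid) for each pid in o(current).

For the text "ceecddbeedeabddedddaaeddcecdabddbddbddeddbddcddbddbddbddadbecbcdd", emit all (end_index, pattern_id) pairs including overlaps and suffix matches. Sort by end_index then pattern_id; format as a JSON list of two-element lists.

Build:
Trie nodes:
  0='ε' goto b→2 d→5 e→1
  1='e' goto ·  [P0 ends]
  2='b' goto d→3
  3='bd' goto d→4
  4='bdd' goto ·  [P1 ends]
  5='d' goto d→6
  6='dd' goto ·  [P2 ends]

BFS fail/out derivation:
  fail(1) 'e': from fail(0)=0 chase 'e': 0 ⇒ 0;  out={0}∪out(0)={0}
  fail(2) 'b': from fail(0)=0 chase 'b': 0 ⇒ 0;  out=∅∪out(0)=∅
  fail(5) 'd': from fail(0)=0 chase 'd': 0 ⇒ 0;  out=∅∪out(0)=∅
  fail(3) 'bd': from fail(2)=0 chase 'd': 0 ⇒ 5;  out=∅∪out(5)=∅
  fail(6) 'dd': from fail(5)=0 chase 'd': 0 ⇒ 5;  out={2}∪out(5)={2}
  fail(4) 'bdd': from fail(3)=5 chase 'd': 5 ⇒ 6;  out={1}∪out(6)={1,2}

Run:
pos 0 'c': at 0
pos 1 'e': at 1  ** P0@[1:1]
pos 2 'e': at 1 (via fail)  ** P0@[2:2]
pos 3 'c': at 0 (via fail)
pos 4 'd': at 5
pos 5 'd': at 6  ** P2@[4:5]
pos 6 'b': at 2 (via fail)
pos 7 'e': at 1 (via fail)  ** P0@[7:7]
pos 8 'e': at 1 (via fail)  ** P0@[8:8]
pos 9 'd': at 5 (via fail)
pos 10 'e': at 1 (via fail)  ** P0@[10:10]
pos 11 'a': at 0 (via fail)
pos 12 'b': at 2
pos 13 'd': at 3
pos 14 'd': at 4  ** P1@[12:14],P2@[13:14]
pos 15 'e': at 1 (via fail)  ** P0@[15:15]
pos 16 'd': at 5 (via fail)
pos 17 'd': at 6  ** P2@[16:17]
pos 18 'd': at 6 (via fail)  ** P2@[17:18]
pos 19 'a': at 0 (via fail)
pos 20 'a': at 0
pos 21 'e': at 1  ** P0@[21:21]
pos 22 'd': at 5 (via fail)
pos 23 'd': at 6  ** P2@[22:23]
pos 24 'c': at 0 (via fail)
pos 25 'e': at 1  ** P0@[25:25]
pos 26 'c': at 0 (via fail)
pos 27 'd': at 5
pos 28 'a': at 0 (via fail)
pos 29 'b': at 2
pos 30 'd': at 3
pos 31 'd': at 4  ** P1@[29:31],P2@[30:31]
pos 32 'b': at 2 (via fail)
pos 33 'd': at 3
pos 34 'd': at 4  ** P1@[32:34],P2@[33:34]
pos 35 'b': at 2 (via fail)
pos 36 'd': at 3
pos 37 'd': at 4  ** P1@[35:37],P2@[36:37]
pos 38 'e': at 1 (via fail)  ** P0@[38:38]
pos 39 'd': at 5 (via fail)
pos 40 'd': at 6  ** P2@[39:40]
pos 41 'b': at 2 (via fail)
pos 42 'd': at 3
pos 43 'd': at 4  ** P1@[41:43],P2@[42:43]
pos 44 'c': at 0 (via fail)
pos 45 'd': at 5
pos 46 'd': at 6  ** P2@[45:46]
pos 47 'b': at 2 (via fail)
pos 48 'd': at 3
pos 49 'd': at 4  ** P1@[47:49],P2@[48:49]
pos 50 'b': at 2 (via fail)
pos 51 'd': at 3
pos 52 'd': at 4  ** P1@[50:52],P2@[51:52]
pos 53 'b': at 2 (via fail)
pos 54 'd': at 3
pos 55 'd': at 4  ** P1@[53:55],P2@[54:55]
pos 56 'a': at 0 (via fail)
pos 57 'd': at 5
pos 58 'b': at 2 (via fail)
pos 59 'e': at 1 (via fail)  ** P0@[59:59]
pos 60 'c': at 0 (via fail)
pos 61 'b': at 2
pos 62 'c': at 0 (via fail)
pos 63 'd': at 5
pos 64 'd': at 6  ** P2@[63:64]

Matches: [[1,0],[2,0],[5,2],[7,0],[8,0],[10,0],[14,1],[14,2],[15,0],[17,2],[18,2],[21,0],[23,2],[25,0],[31,1],[31,2],[34,1],[34,2],[37,1],[37,2],[38,0],[40,2],[43,1],[43,2],[46,2],[49,1],[49,2],[52,1],[52,2],[55,1],[55,2],[59,0],[64,2]]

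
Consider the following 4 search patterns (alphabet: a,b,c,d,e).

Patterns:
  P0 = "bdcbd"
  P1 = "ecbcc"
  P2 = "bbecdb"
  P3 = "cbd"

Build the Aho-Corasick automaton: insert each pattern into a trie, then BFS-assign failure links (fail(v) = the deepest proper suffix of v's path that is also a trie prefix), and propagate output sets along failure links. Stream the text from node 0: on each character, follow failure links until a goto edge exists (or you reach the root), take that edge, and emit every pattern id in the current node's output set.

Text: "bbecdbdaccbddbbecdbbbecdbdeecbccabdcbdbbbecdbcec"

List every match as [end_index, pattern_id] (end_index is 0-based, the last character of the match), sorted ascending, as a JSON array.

Build automaton:
Trie nodes:
  n0 'ε': b→1 c→16 e→6
  n1 'b': b→11 d→2
  n2 'bd': c→3
  n3 'bdc': b→4
  n4 'bdcb': d→5
  n5 'bdcbd': ·  ←P0
  n6 'e': c→7
  n7 'ec': b→8
  n8 'ecb': c→9
  n9 'ecbc': c→10
  n10 'ecbcc': ·  ←P1
  n11 'bb': e→12
  n12 'bbe': c→13
  n13 'bbec': d→14
  n14 'bbecd': b→15
  n15 'bbecdb': ·  ←P2
  n16 'c': b→17
  n17 'cb': d→18
  n18 'cbd': ·  ←P3

Failure links (BFS by depth):
  n1('b'): parent n0 fail=0; on 'b' 0 → fail=0;  out ∅∪∅=∅
  n6('e'): parent n0 fail=0; on 'e' 0 → fail=0;  out ∅∪∅=∅
  n16('c'): parent n0 fail=0; on 'c' 0 → fail=0;  out ∅∪∅=∅
  n2('bd'): parent n1 fail=0; on 'd' 0 → fail=0;  out ∅∪∅=∅
  n7('ec'): parent n6 fail=0; on 'c' 0 → fail=16;  out ∅∪∅=∅
  n11('bb'): parent n1 fail=0; on 'b' 0 → fail=1;  out ∅∪∅=∅
  n17('cb'): parent n16 fail=0; on 'b' 0 → fail=1;  out ∅∪∅=∅
  n3('bdc'): parent n2 fail=0; on 'c' 0 → fail=16;  out ∅∪∅=∅
  n8('ecb'): parent n7 fail=16; on 'b' 16 → fail=17;  out ∅∪∅=∅
  n12('bbe'): parent n11 fail=1; on 'e' 1→0 → fail=6;  out ∅∪∅=∅
  n18('cbd'): parent n17 fail=1; on 'd' 1 → fail=2;  out {3}∪∅={3}
  n4('bdcb'): parent n3 fail=16; on 'b' 16 → fail=17;  out ∅∪∅=∅
  n9('ecbc'): parent n8 fail=17; on 'c' 17→1→0 → fail=16;  out ∅∪∅=∅
  n13('bbec'): parent n12 fail=6; on 'c' 6 → fail=7;  out ∅∪∅=∅
  n5('bdcbd'): parent n4 fail=17; on 'd' 17 → fail=18;  out {0}∪{3}={0,3}
  n10('ecbcc'): parent n9 fail=16; on 'c' 16→0 → fail=16;  out {1}∪∅={1}
  n14('bbecd'): parent n13 fail=7; on 'd' 7→16→0 → fail=0;  out ∅∪∅=∅
  n15('bbecdb'): parent n14 fail=0; on 'b' 0 → fail=1;  out {2}∪∅={2}

Run:
pos 0 'b': at 1
pos 1 'b': at 11
pos 2 'e': at 12
pos 3 'c': at 13
pos 4 'd': at 14
pos 5 'b': at 15  emit P2@[0:5]
pos 6 'd': at 2 ·f
pos 7 'a': at 0 ·f
pos 8 'c': at 16
pos 9 'c': at 16 ·f
pos 10 'b': at 17
pos 11 'd': at 18  emit P3@[9:11]
pos 12 'd': at 0 ·f
pos 13 'b': at 1
pos 14 'b': at 11
pos 15 'e': at 12
pos 16 'c': at 13
pos 17 'd': at 14
pos 18 'b': at 15  emit P2@[13:18]
pos 19 'b': at 11 ·f
pos 20 'b': at 11 ·f
pos 21 'e': at 12
pos 22 'c': at 13
pos 23 'd': at 14
pos 24 'b': at 15  emit P2@[19:24]
pos 25 'd': at 2 ·f
pos 26 'e': at 6 ·f
pos 27 'e': at 6 ·f
pos 28 'c': at 7
pos 29 'b': at 8
pos 30 'c': at 9
pos 31 'c': at 10  emit P1@[27:31]
pos 32 'a': at 0 ·f
pos 33 'b': at 1
pos 34 'd': at 2
pos 35 'c': at 3
pos 36 'b': at 4
pos 37 'd': at 5  emit P0@[33:37],P3@[35:37]
pos 38 'b': at 1 ·f
pos 39 'b': at 11
pos 40 'b': at 11 ·f
pos 41 'e': at 12
pos 42 'c': at 13
pos 43 'd': at 14
pos 44 'b': at 15  emit P2@[39:44]
pos 45 'c': at 16 ·f
pos 46 'e': at 6 ·f
pos 47 'c': at 7

Matches: [[5,2],[11,3],[18,2],[24,2],[31,1],[37,0],[37,3],[44,2]]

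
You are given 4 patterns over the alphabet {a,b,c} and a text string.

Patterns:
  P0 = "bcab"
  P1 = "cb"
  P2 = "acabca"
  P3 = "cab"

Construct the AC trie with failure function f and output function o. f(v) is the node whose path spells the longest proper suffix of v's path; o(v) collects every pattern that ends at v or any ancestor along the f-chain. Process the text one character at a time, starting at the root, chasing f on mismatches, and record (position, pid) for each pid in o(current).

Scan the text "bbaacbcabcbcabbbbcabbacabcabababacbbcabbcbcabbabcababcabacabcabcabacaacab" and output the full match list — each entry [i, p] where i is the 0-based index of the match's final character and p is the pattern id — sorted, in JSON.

Build automaton:
Trie (insert patterns):
  0='ε' goto a→7 b→1 c→5
  1='b' goto c→2
  2='bc' goto a→3
  3='bca' goto b→4
  4='bcab' goto ·  [P0 ends]
  5='c' goto a→13 b→6
  6='cb' goto ·  [P1 ends]
  7='a' goto c→8
  8='ac' goto a→9
  9='aca' goto b→10
  10='acab' goto c→11
  11='acabc' goto a→12
  12='acabca' goto ·  [P2 ends]
  13='ca' goto b→14
  14='cab' goto ·  [P3 ends]

BFS fail/out derivation:
  fail(1) 'b': from fail(0)=0 chase 'b': 0 ⇒ 0;  out=∅∪out(0)=∅
  fail(5) 'c': from fail(0)=0 chase 'c': 0 ⇒ 0;  out=∅∪out(0)=∅
  fail(7) 'a': from fail(0)=0 chase 'a': 0 ⇒ 0;  out=∅∪out(0)=∅
  fail(2) 'bc': from fail(1)=0 chase 'c': 0 ⇒ 5;  out=∅∪out(5)=∅
  fail(6) 'cb': from fail(5)=0 chase 'b': 0 ⇒ 1;  out={1}∪out(1)={1}
  fail(8) 'ac': from fail(7)=0 chase 'c': 0 ⇒ 5;  out=∅∪out(5)=∅
  fail(13) 'ca': from fail(5)=0 chase 'a': 0 ⇒ 7;  out=∅∪out(7)=∅
  fail(3) 'bca': from fail(2)=5 chase 'a': 5 ⇒ 13;  out=∅∪out(13)=∅
  fail(9) 'aca': from fail(8)=5 chase 'a': 5 ⇒ 13;  out=∅∪out(13)=∅
  fail(14) 'cab': from fail(13)=7 chase 'b': 7→0 ⇒ 1;  out={3}∪out(1)={3}
  fail(4) 'bcab': from fail(3)=13 chase 'b': 13 ⇒ 14;  out={0}∪out(14)={0,3}
  fail(10) 'acab': from fail(9)=13 chase 'b': 13 ⇒ 14;  out=∅∪out(14)={3}
  fail(11) 'acabc': from fail(10)=14 chase 'c': 14→1 ⇒ 2;  out=∅∪out(2)=∅
  fail(12) 'acabca': from fail(11)=2 chase 'a': 2 ⇒ 3;  out={2}∪out(3)={2}

Scan:
[0] read 'b'  n0⇒n1
[1] read 'b'  n1⇒n1 ·f
[2] read 'a'  n1⇒n7 ·f
[3] read 'a'  n7⇒n7 ·f
[4] read 'c'  n7⇒n8
[5] read 'b'  n8⇒n6 ·f  ** P1@[4:5]
[6] read 'c'  n6⇒n2 ·f
[7] read 'a'  n2⇒n3
[8] read 'b'  n3⇒n4  ** P0@[5:8],P3@[6:8]
[9] read 'c'  n4⇒n2 ·f
[10] read 'b'  n2⇒n6 ·f  ** P1@[9:10]
[11] read 'c'  n6⇒n2 ·f
[12] read 'a'  n2⇒n3
[13] read 'b'  n3⇒n4  ** P0@[10:13],P3@[11:13]
[14] read 'b'  n4⇒n1 ·f
[15] read 'b'  n1⇒n1 ·f
[16] read 'b'  n1⇒n1 ·f
[17] read 'c'  n1⇒n2
[18] read 'a'  n2⇒n3
[19] read 'b'  n3⇒n4  ** P0@[16:19],P3@[17:19]
[20] read 'b'  n4⇒n1 ·f
[21] read 'a'  n1⇒n7 ·f
[22] read 'c'  n7⇒n8
[23] read 'a'  n8⇒n9
[24] read 'b'  n9⇒n10  ** P3@[22:24]
[25] read 'c'  n10⇒n11
[26] read 'a'  n11⇒n12  ** P2@[21:26]
[27] read 'b'  n12⇒n4 ·f  ** P0@[24:27],P3@[25:27]
[28] read 'a'  n4⇒n7 ·f
[29] read 'b'  n7⇒n1 ·f
[30] read 'a'  n1⇒n7 ·f
[31] read 'b'  n7⇒n1 ·f
[32] read 'a'  n1⇒n7 ·f
[33] read 'c'  n7⇒n8
[34] read 'b'  n8⇒n6 ·f  ** P1@[33:34]
[35] read 'b'  n6⇒n1 ·f
[36] read 'c'  n1⇒n2
[37] read 'a'  n2⇒n3
[38] read 'b'  n3⇒n4  ** P0@[35:38],P3@[36:38]
[39] read 'b'  n4⇒n1 ·f
[40] read 'c'  n1⇒n2
[41] read 'b'  n2⇒n6 ·f  ** P1@[40:41]
[42] read 'c'  n6⇒n2 ·f
[43] read 'a'  n2⇒n3
[44] read 'b'  n3⇒n4  ** P0@[41:44],P3@[42:44]
[45] read 'b'  n4⇒n1 ·f
[46] read 'a'  n1⇒n7 ·f
[47] read 'b'  n7⇒n1 ·f
[48] read 'c'  n1⇒n2
[49] read 'a'  n2⇒n3
[50] read 'b'  n3⇒n4  ** P0@[47:50],P3@[48:50]
[51] read 'a'  n4⇒n7 ·f
[52] read 'b'  n7⇒n1 ·f
[53] read 'c'  n1⇒n2
[54] read 'a'  n2⇒n3
[55] read 'b'  n3⇒n4  ** P0@[52:55],P3@[53:55]
[56] read 'a'  n4⇒n7 ·f
[57] read 'c'  n7⇒n8
[58] read 'a'  n8⇒n9
[59] read 'b'  n9⇒n10  ** P3@[57:59]
[60] read 'c'  n10⇒n11
[61] read 'a'  n11⇒n12  ** P2@[56:61]
[62] read 'b'  n12⇒n4 ·f  ** P0@[59:62],P3@[60:62]
[63] read 'c'  n4⇒n2 ·f
[64] read 'a'  n2⇒n3
[65] read 'b'  n3⇒n4  ** P0@[62:65],P3@[63:65]
[66] read 'a'  n4⇒n7 ·f
[67] read 'c'  n7⇒n8
[68] read 'a'  n8⇒n9
[69] read 'a'  n9⇒n7 ·f
[70] read 'c'  n7⇒n8
[71] read 'a'  n8⇒n9
[72] read 'b'  n9⇒n10  ** P3@[70:72]

Result: [[5,1],[8,0],[8,3],[10,1],[13,0],[13,3],[19,0],[19,3],[24,3],[26,2],[27,0],[27,3],[34,1],[38,0],[38,3],[41,1],[44,0],[44,3],[50,0],[50,3],[55,0],[55,3],[59,3],[61,2],[62,0],[62,3],[65,0],[65,3],[72,3]]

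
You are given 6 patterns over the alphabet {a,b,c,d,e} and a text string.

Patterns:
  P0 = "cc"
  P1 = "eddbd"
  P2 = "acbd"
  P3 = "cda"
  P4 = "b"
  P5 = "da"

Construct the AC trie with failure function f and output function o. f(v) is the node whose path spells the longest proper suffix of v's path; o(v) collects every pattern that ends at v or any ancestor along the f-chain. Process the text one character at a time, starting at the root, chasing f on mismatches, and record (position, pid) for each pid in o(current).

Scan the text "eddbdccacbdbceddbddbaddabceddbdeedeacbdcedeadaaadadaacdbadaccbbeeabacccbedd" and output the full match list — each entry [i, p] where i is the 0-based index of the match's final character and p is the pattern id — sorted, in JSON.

Construct AC machine:
Trie nodes:
  0='ε' goto a→8 b→14 c→1 d→15 e→3
  1='c' goto c→2 d→12
  2='cc' goto ·  ←P0
  3='e' goto d→4
  4='ed' goto d→5
  5='edd' goto b→6
  6='eddb' goto d→7
  7='eddbd' goto ·  ←P1
  8='a' goto c→9
  9='ac' goto b→10
  10='acb' goto d→11
  11='acbd' goto ·  ←P2
  12='cd' goto a→13
  13='cda' goto ·  ←P3
  14='b' goto ·  ←P4
  15='d' goto a→16
  16='da' goto ·  ←P5

BFS fail/out derivation:
  n1('c'): parent n0 fail=0; on 'c' 0 → fail=0;  out ∅∪∅=∅
  n3('e'): parent n0 fail=0; on 'e' 0 → fail=0;  out ∅∪∅=∅
  n8('a'): parent n0 fail=0; on 'a' 0 → fail=0;  out ∅∪∅=∅
  n14('b'): parent n0 fail=0; on 'b' 0 → fail=0;  out {4}∪∅={4}
  n15('d'): parent n0 fail=0; on 'd' 0 → fail=0;  out ∅∪∅=∅
  n2('cc'): parent n1 fail=0; on 'c' 0 → fail=1;  out {0}∪∅={0}
  n4('ed'): parent n3 fail=0; on 'd' 0 → fail=15;  out ∅∪∅=∅
  n9('ac'): parent n8 fail=0; on 'c' 0 → fail=1;  out ∅∪∅=∅
  n12('cd'): parent n1 fail=0; on 'd' 0 → fail=15;  out ∅∪∅=∅
  n16('da'): parent n15 fail=0; on 'a' 0 → fail=8;  out {5}∪∅={5}
  n5('edd'): parent n4 fail=15; on 'd' 15→0 → fail=15;  out ∅∪∅=∅
  n10('acb'): parent n9 fail=1; on 'b' 1→0 → fail=14;  out ∅∪{4}={4}
  n13('cda'): parent n12 fail=15; on 'a' 15 → fail=16;  out {3}∪{5}={3,5}
  n6('eddb'): parent n5 fail=15; on 'b' 15→0 → fail=14;  out ∅∪{4}={4}
  n11('acbd'): parent n10 fail=14; on 'd' 14→0 → fail=15;  out {2}∪∅={2}
  n7('eddbd'): parent n6 fail=14; on 'd' 14→0 → fail=15;  out {1}∪∅={1}

Scan:
[0] read 'e'  n0⇒n3
[1] read 'd'  n3⇒n4
[2] read 'd'  n4⇒n5
[3] read 'b'  n5⇒n6  ** P4@[3:3]
[4] read 'd'  n6⇒n7  ** P1@[0:4]
[5] read 'c'  n7⇒n1 ·f
[6] read 'c'  n1⇒n2  ** P0@[5:6]
[7] read 'a'  n2⇒n8 ·f
[8] read 'c'  n8⇒n9
[9] read 'b'  n9⇒n10  ** P4@[9:9]
[10] read 'd'  n10⇒n11  ** P2@[7:10]
[11] read 'b'  n11⇒n14 ·f  ** P4@[11:11]
[12] read 'c'  n14⇒n1 ·f
[13] read 'e'  n1⇒n3 ·f
[14] read 'd'  n3⇒n4
[15] read 'd'  n4⇒n5
[16] read 'b'  n5⇒n6  ** P4@[16:16]
[17] read 'd'  n6⇒n7  ** P1@[13:17]
[18] read 'd'  n7⇒n15 ·f
[19] read 'b'  n15⇒n14 ·f  ** P4@[19:19]
[20] read 'a'  n14⇒n8 ·f
[21] read 'd'  n8⇒n15 ·f
[22] read 'd'  n15⇒n15 ·f
[23] read 'a'  n15⇒n16  ** P5@[22:23]
[24] read 'b'  n16⇒n14 ·f  ** P4@[24:24]
[25] read 'c'  n14⇒n1 ·f
[26] read 'e'  n1⇒n3 ·f
[27] read 'd'  n3⇒n4
[28] read 'd'  n4⇒n5
[29] read 'b'  n5⇒n6  ** P4@[29:29]
[30] read 'd'  n6⇒n7  ** P1@[26:30]
[31] read 'e'  n7⇒n3 ·f
[32] read 'e'  n3⇒n3 ·f
[33] read 'd'  n3⇒n4
[34] read 'e'  n4⇒n3 ·f
[35] read 'a'  n3⇒n8 ·f
[36] read 'c'  n8⇒n9
[37] read 'b'  n9⇒n10  ** P4@[37:37]
[38] read 'd'  n10⇒n11  ** P2@[35:38]
[39] read 'c'  n11⇒n1 ·f
[40] read 'e'  n1⇒n3 ·f
[41] read 'd'  n3⇒n4
[42] read 'e'  n4⇒n3 ·f
[43] read 'a'  n3⇒n8 ·f
[44] read 'd'  n8⇒n15 ·f
[45] read 'a'  n15⇒n16  ** P5@[44:45]
[46] read 'a'  n16⇒n8 ·f
[47] read 'a'  n8⇒n8 ·f
[48] read 'd'  n8⇒n15 ·f
[49] read 'a'  n15⇒n16  ** P5@[48:49]
[50] read 'd'  n16⇒n15 ·f
[51] read 'a'  n15⇒n16  ** P5@[50:51]
[52] read 'a'  n16⇒n8 ·f
[53] read 'c'  n8⇒n9
[54] read 'd'  n9⇒n12 ·f
[55] read 'b'  n12⇒n14 ·f  ** P4@[55:55]
[56] read 'a'  n14⇒n8 ·f
[57] read 'd'  n8⇒n15 ·f
[58] read 'a'  n15⇒n16  ** P5@[57:58]
[59] read 'c'  n16⇒n9 ·f
[60] read 'c'  n9⇒n2 ·f  ** P0@[59:60]
[61] read 'b'  n2⇒n14 ·f  ** P4@[61:61]
[62] read 'b'  n14⇒n14 ·f  ** P4@[62:62]
[63] read 'e'  n14⇒n3 ·f
[64] read 'e'  n3⇒n3 ·f
[65] read 'a'  n3⇒n8 ·f
[66] read 'b'  n8⇒n14 ·f  ** P4@[66:66]
[67] read 'a'  n14⇒n8 ·f
[68] read 'c'  n8⇒n9
[69] read 'c'  n9⇒n2 ·f  ** P0@[68:69]
[70] read 'c'  n2⇒n2 ·f  ** P0@[69:70]
[71] read 'b'  n2⇒n14 ·f  ** P4@[71:71]
[72] read 'e'  n14⇒n3 ·f
[73] read 'd'  n3⇒n4
[74] read 'd'  n4⇒n5

All matches (sorted): [[3,4],[4,1],[6,0],[9,4],[10,2],[11,4],[16,4],[17,1],[19,4],[23,5],[24,4],[29,4],[30,1],[37,4],[38,2],[45,5],[49,5],[51,5],[55,4],[58,5],[60,0],[61,4],[62,4],[66,4],[69,0],[70,0],[71,4]]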